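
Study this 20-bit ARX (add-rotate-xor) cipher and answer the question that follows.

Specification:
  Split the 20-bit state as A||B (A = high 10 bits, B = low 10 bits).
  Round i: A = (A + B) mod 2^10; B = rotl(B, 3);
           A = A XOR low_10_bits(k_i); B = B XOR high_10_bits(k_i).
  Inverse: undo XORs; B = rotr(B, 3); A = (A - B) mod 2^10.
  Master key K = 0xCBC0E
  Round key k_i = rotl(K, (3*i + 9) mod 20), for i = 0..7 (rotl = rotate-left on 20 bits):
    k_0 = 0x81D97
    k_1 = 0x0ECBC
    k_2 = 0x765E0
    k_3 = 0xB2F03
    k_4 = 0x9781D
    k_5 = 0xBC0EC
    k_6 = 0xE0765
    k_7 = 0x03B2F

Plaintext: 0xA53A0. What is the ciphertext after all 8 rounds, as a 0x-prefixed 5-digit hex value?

0x4E80E

s_0 = plaintext = 0xA53A0
s_1 = Round(s_0, k_0) = 0xE8F00
s_2 = Round(s_1, k_1) = 0x87C3D
s_3 = Round(s_2, k_2) = 0xEF031
s_4 = Round(s_3, k_3) = 0x3BB43
s_5 = Round(s_4, k_4) = 0x0B040
s_6 = Round(s_5, k_5) = 0x200F0
s_7 = Round(s_6, k_6) = 0x85400
s_8 = Round(s_7, k_7) = 0x4E80E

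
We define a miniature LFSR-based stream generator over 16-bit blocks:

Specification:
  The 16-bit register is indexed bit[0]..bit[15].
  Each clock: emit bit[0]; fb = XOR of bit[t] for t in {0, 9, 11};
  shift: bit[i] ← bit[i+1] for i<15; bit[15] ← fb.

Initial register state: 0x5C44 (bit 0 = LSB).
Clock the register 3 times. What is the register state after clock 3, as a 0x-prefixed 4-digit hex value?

0x2B88

reg_0 = 0x5C44
clock 1: out=0, reg = 0xAE22
clock 2: out=0, reg = 0x5711
clock 3: out=1, reg = 0x2B88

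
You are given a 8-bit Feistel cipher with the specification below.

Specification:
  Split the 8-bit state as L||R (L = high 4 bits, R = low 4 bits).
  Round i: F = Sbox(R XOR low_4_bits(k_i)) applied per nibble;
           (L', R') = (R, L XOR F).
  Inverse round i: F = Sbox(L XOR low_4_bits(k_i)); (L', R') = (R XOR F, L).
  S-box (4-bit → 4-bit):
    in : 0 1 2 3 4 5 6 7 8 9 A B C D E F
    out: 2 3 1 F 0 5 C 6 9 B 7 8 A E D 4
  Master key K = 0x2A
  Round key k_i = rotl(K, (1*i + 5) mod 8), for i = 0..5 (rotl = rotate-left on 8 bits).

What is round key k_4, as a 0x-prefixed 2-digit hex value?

K = 0x2A
k_0 = rotl(K, (1*0+5) mod 8) = rotl(K, 5) = 0x45
k_1 = rotl(K, (1*1+5) mod 8) = rotl(K, 6) = 0x8A
k_2 = rotl(K, (1*2+5) mod 8) = rotl(K, 7) = 0x15
k_3 = rotl(K, (1*3+5) mod 8) = rotl(K, 0) = 0x2A
k_4 = rotl(K, (1*4+5) mod 8) = rotl(K, 1) = 0x54

0x54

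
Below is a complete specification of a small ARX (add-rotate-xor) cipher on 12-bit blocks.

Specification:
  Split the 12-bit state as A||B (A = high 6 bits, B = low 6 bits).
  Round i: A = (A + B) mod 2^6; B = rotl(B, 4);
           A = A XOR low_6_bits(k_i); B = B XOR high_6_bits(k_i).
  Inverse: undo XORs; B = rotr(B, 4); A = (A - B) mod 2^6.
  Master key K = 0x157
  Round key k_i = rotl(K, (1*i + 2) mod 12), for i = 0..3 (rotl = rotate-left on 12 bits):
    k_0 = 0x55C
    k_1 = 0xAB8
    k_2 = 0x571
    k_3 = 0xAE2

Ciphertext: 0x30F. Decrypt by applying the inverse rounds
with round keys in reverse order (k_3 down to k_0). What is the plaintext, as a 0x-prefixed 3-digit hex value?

s_0 = ciphertext = 0x30F
s_1 = InvRound(s_0, k_3) = 0x712
s_2 = InvRound(s_1, k_2) = 0x45C
s_3 = InvRound(s_2, k_1) = 0x39B
s_4 = InvRound(s_3, k_0) = 0x6B8

0x6B8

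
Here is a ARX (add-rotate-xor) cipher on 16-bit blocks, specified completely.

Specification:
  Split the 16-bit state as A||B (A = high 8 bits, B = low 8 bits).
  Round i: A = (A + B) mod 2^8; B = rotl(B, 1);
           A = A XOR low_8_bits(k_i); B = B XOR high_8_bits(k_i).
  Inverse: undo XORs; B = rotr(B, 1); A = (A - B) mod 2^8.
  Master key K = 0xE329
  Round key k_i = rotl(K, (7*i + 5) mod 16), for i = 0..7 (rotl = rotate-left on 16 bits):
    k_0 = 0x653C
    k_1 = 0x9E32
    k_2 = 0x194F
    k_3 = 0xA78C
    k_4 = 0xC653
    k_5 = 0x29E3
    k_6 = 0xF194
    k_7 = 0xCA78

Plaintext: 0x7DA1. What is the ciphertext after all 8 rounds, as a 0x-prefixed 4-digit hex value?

s_0 = plaintext = 0x7DA1
s_1 = Round(s_0, k_0) = 0x2226
s_2 = Round(s_1, k_1) = 0x7AD2
s_3 = Round(s_2, k_2) = 0x03BC
s_4 = Round(s_3, k_3) = 0x33DE
s_5 = Round(s_4, k_4) = 0x427B
s_6 = Round(s_5, k_5) = 0x5EDF
s_7 = Round(s_6, k_6) = 0xA94E
s_8 = Round(s_7, k_7) = 0x8F56

0x8F56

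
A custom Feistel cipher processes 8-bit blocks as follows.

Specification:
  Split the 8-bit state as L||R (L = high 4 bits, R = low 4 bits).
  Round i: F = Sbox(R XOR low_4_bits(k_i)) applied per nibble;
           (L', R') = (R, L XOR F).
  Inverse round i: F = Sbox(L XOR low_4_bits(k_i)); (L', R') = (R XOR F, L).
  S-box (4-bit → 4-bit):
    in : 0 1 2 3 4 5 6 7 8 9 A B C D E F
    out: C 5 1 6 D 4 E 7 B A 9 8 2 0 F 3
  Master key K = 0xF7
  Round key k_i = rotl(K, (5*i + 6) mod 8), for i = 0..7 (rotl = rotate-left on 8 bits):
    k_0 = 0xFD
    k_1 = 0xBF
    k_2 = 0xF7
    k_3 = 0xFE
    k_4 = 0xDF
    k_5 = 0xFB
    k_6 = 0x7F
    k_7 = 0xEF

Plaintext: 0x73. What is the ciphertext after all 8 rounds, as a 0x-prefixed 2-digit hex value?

0x72

s_0 = plaintext = 0x73
s_1 = Round(s_0, k_0) = 0x38
s_2 = Round(s_1, k_1) = 0x84
s_3 = Round(s_2, k_2) = 0x4E
s_4 = Round(s_3, k_3) = 0xE8
s_5 = Round(s_4, k_4) = 0x89
s_6 = Round(s_5, k_5) = 0x99
s_7 = Round(s_6, k_6) = 0x97
s_8 = Round(s_7, k_7) = 0x72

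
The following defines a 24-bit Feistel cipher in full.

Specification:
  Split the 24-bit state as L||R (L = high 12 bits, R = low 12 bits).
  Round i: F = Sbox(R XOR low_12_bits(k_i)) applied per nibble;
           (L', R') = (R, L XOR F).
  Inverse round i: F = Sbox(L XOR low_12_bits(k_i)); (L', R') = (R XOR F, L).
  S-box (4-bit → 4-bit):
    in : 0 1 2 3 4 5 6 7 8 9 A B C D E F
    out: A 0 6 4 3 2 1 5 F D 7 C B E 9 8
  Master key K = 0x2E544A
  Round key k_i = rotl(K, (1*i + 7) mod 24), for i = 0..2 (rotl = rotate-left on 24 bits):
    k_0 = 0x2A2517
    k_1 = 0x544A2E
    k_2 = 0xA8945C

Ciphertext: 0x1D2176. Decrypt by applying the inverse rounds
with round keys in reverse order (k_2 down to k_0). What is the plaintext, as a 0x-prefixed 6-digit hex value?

s_0 = ciphertext = 0x1D2176
s_1 = InvRound(s_0, k_2) = 0x38F1D2
s_2 = InvRound(s_1, k_1) = 0xCA238F
s_3 = InvRound(s_2, k_0) = 0xE4DCA2

0xE4DCA2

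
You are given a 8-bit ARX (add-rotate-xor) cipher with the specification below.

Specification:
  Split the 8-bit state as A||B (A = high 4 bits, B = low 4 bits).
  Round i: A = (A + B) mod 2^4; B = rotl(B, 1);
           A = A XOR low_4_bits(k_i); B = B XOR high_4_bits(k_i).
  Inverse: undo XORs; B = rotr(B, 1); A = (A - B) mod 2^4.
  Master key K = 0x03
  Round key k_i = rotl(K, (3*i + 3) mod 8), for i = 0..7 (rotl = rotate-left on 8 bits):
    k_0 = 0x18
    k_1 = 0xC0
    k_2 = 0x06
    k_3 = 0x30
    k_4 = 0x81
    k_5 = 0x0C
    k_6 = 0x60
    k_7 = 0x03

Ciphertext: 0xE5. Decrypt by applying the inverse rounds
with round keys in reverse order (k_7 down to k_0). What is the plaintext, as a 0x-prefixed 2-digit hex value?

0xA5

s_0 = ciphertext = 0xE5
s_1 = InvRound(s_0, k_7) = 0x3A
s_2 = InvRound(s_1, k_6) = 0xD6
s_3 = InvRound(s_2, k_5) = 0xE3
s_4 = InvRound(s_3, k_4) = 0x2D
s_5 = InvRound(s_4, k_3) = 0xB7
s_6 = InvRound(s_5, k_2) = 0x2B
s_7 = InvRound(s_6, k_1) = 0x7B
s_8 = InvRound(s_7, k_0) = 0xA5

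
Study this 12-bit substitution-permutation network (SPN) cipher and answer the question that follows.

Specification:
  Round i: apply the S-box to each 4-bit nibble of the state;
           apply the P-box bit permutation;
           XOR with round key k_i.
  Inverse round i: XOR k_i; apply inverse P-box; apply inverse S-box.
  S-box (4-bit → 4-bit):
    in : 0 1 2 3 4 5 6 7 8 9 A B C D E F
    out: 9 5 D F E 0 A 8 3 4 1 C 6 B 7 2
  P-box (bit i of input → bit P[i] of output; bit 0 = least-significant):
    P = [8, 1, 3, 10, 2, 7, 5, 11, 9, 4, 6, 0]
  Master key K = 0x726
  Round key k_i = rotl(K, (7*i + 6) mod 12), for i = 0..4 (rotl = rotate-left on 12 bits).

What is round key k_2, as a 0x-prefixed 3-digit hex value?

K = 0x726
k_0 = rotl(K, (7*0+6) mod 12) = rotl(K, 6) = 0x99C
k_1 = rotl(K, (7*1+6) mod 12) = rotl(K, 1) = 0xE4C
k_2 = rotl(K, (7*2+6) mod 12) = rotl(K, 8) = 0x672

0x672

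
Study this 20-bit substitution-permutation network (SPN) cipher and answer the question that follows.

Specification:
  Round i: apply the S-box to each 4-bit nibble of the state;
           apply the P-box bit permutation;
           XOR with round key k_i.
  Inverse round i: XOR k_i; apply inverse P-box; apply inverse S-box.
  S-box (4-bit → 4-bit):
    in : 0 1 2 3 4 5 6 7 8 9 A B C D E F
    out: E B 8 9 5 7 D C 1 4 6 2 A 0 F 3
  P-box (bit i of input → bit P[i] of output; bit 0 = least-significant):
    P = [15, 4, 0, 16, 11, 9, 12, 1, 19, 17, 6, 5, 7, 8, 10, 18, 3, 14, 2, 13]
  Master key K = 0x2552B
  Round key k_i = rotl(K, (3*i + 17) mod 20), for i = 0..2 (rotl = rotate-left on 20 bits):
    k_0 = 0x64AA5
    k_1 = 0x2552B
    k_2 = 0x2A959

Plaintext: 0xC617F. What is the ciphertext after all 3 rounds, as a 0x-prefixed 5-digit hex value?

s_0 = plaintext = 0xC617F
s_1 = Round(s_0, k_0) = 0x8BE17
s_2 = Round(s_1, k_1) = 0x95E40
s_3 = Round(s_2, k_2) = 0x9B4AC

0x9B4AC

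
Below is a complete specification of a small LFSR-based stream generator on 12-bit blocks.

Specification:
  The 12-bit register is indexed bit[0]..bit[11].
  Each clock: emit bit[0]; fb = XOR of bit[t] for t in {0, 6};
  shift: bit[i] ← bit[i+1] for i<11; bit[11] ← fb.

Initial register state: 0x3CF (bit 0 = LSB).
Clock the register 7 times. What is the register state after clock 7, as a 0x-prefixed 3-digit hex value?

0x807

reg_0 = 0x3CF
clock 1: out=1, reg = 0x1E7
clock 2: out=1, reg = 0x0F3
clock 3: out=1, reg = 0x079
clock 4: out=1, reg = 0x03C
clock 5: out=0, reg = 0x01E
clock 6: out=0, reg = 0x00F
clock 7: out=1, reg = 0x807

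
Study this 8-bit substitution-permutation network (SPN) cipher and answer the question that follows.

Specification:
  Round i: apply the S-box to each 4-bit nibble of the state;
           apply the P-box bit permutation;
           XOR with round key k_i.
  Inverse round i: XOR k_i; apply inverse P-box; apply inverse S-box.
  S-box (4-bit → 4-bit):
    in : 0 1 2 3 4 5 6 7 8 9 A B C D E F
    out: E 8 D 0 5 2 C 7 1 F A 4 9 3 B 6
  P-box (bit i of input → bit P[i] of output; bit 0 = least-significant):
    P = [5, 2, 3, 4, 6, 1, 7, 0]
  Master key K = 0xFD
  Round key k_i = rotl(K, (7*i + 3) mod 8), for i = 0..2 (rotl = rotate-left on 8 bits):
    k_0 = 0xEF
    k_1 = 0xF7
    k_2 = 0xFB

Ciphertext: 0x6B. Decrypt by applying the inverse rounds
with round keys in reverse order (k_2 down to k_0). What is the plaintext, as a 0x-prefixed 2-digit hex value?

s_0 = ciphertext = 0x6B
s_1 = InvRound(s_0, k_2) = 0xB1
s_2 = InvRound(s_1, k_1) = 0xD5
s_3 = InvRound(s_2, k_0) = 0x52

0x52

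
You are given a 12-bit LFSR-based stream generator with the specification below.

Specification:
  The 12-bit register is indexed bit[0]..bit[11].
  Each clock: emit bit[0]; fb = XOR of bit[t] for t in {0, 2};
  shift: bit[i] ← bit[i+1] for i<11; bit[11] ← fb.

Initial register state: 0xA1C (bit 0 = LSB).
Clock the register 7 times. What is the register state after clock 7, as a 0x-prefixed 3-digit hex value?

reg_0 = 0xA1C
clock 1: out=0, reg = 0xD0E
clock 2: out=0, reg = 0xE87
clock 3: out=1, reg = 0x743
clock 4: out=1, reg = 0xBA1
clock 5: out=1, reg = 0xDD0
clock 6: out=0, reg = 0x6E8
clock 7: out=0, reg = 0x374

0x374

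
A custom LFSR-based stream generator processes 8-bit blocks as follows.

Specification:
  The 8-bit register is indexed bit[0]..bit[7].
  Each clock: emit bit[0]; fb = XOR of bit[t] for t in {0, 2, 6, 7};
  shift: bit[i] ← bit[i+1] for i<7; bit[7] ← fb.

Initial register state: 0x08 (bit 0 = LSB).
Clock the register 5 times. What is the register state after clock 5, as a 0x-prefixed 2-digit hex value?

reg_0 = 0x08
clock 1: out=0, reg = 0x04
clock 2: out=0, reg = 0x82
clock 3: out=0, reg = 0xC1
clock 4: out=1, reg = 0xE0
clock 5: out=0, reg = 0x70

0x70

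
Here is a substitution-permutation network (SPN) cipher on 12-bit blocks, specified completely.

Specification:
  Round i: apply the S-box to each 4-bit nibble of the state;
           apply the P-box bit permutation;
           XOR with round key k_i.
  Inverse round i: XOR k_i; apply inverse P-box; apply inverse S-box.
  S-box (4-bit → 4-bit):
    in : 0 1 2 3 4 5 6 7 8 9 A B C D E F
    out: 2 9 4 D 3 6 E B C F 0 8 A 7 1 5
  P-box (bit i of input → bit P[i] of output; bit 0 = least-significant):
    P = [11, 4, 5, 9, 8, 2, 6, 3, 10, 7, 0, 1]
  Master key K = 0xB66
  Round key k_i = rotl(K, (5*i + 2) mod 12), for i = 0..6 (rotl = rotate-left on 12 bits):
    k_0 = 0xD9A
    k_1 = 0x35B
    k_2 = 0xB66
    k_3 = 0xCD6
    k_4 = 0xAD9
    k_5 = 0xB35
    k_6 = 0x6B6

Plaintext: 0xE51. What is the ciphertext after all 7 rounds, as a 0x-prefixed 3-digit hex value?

0xEF9

s_0 = plaintext = 0xE51
s_1 = Round(s_0, k_0) = 0x3DE
s_2 = Round(s_1, k_1) = 0xE1C
s_3 = Round(s_2, k_2) = 0xC7E
s_4 = Round(s_3, k_3) = 0x558
s_5 = Round(s_4, k_4) = 0x83C
s_6 = Round(s_5, k_5) = 0x86E
s_7 = Round(s_6, k_6) = 0xEF9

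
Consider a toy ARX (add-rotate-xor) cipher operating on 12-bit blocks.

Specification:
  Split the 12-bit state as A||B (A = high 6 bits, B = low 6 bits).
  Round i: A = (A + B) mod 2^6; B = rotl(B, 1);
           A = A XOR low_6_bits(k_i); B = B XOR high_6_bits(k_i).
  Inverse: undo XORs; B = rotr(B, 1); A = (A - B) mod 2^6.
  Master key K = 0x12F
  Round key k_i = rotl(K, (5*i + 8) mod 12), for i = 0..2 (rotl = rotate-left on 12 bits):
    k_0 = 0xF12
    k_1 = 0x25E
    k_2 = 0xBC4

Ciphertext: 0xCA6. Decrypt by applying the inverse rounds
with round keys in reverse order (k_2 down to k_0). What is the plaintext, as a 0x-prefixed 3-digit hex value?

s_0 = ciphertext = 0xCA6
s_1 = InvRound(s_0, k_2) = 0x4A4
s_2 = InvRound(s_1, k_1) = 0x5B6
s_3 = InvRound(s_2, k_0) = 0xFC5

0xFC5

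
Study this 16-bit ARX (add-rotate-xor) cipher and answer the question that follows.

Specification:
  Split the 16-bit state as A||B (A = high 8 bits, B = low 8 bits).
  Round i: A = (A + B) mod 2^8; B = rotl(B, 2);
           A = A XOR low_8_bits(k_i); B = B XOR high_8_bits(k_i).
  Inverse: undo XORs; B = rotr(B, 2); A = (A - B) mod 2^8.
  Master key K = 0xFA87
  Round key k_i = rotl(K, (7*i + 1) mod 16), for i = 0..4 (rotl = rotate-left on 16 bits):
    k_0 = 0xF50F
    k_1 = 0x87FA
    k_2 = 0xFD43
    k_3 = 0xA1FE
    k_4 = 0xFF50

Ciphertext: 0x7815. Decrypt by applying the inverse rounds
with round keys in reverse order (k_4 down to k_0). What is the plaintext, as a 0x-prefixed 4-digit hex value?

s_0 = ciphertext = 0x7815
s_1 = InvRound(s_0, k_4) = 0x6EBA
s_2 = InvRound(s_1, k_3) = 0xCAC6
s_3 = InvRound(s_2, k_2) = 0xBBCE
s_4 = InvRound(s_3, k_1) = 0xEF52
s_5 = InvRound(s_4, k_0) = 0xF7E9

0xF7E9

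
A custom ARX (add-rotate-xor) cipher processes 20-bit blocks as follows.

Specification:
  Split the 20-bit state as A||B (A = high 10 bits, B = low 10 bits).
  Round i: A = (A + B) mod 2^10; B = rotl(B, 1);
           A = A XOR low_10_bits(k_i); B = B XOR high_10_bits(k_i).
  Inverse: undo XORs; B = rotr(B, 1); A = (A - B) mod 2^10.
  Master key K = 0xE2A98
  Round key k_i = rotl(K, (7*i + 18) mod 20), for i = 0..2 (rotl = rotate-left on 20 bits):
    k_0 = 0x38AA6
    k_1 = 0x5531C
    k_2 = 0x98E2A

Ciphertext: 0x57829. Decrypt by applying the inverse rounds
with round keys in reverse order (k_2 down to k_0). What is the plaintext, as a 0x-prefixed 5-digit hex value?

s_0 = ciphertext = 0x57829
s_1 = InvRound(s_0, k_2) = 0x93D25
s_2 = InvRound(s_1, k_1) = 0xC6E38
s_3 = InvRound(s_2, k_0) = 0x1416D

0x1416D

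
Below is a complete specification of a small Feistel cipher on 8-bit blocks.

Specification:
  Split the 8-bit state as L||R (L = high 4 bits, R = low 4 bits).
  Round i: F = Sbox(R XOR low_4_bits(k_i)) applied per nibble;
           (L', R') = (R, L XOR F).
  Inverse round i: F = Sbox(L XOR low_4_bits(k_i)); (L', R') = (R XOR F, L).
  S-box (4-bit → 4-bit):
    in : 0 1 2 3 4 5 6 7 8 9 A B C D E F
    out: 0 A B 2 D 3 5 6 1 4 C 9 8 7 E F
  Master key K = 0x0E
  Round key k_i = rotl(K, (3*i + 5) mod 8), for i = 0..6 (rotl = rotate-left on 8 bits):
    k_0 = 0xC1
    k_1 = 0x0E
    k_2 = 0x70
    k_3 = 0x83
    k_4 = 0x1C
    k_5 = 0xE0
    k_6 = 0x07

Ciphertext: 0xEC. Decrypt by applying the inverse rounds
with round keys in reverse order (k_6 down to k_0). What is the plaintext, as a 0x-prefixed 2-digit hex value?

s_0 = ciphertext = 0xEC
s_1 = InvRound(s_0, k_6) = 0x8E
s_2 = InvRound(s_1, k_5) = 0xF8
s_3 = InvRound(s_2, k_4) = 0xAF
s_4 = InvRound(s_3, k_3) = 0xBA
s_5 = InvRound(s_4, k_2) = 0x3B
s_6 = InvRound(s_5, k_1) = 0xC3
s_7 = InvRound(s_6, k_0) = 0x4C

0x4C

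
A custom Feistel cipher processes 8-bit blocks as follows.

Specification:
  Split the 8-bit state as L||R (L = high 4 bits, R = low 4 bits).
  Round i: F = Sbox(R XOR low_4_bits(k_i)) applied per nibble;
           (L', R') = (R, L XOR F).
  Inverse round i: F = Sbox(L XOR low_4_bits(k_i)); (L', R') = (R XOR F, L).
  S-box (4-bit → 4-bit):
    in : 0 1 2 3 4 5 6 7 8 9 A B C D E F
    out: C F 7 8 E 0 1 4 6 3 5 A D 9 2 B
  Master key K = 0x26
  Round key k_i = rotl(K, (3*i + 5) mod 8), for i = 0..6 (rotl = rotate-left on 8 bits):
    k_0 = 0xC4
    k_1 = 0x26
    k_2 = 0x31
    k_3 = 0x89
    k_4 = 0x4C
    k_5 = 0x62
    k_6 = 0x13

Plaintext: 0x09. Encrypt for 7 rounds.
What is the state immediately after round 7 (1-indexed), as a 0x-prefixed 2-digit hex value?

0x43

s_0 = plaintext = 0x09
s_1 = Round(s_0, k_0) = 0x99
s_2 = Round(s_1, k_1) = 0x92
s_3 = Round(s_2, k_2) = 0x21
s_4 = Round(s_3, k_3) = 0x14
s_5 = Round(s_4, k_4) = 0x47
s_6 = Round(s_5, k_5) = 0x74
s_7 = Round(s_6, k_6) = 0x43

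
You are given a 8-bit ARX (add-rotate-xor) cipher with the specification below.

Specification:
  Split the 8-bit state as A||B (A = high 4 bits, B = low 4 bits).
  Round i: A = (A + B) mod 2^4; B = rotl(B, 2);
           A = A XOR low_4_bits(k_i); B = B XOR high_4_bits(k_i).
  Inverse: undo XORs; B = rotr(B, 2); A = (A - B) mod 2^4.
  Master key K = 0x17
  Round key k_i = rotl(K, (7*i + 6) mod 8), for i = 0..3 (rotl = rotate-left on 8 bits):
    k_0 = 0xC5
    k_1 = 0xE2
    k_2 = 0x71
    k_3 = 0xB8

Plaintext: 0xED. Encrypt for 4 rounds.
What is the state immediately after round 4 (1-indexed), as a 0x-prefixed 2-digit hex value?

s_0 = plaintext = 0xED
s_1 = Round(s_0, k_0) = 0xEB
s_2 = Round(s_1, k_1) = 0xB0
s_3 = Round(s_2, k_2) = 0xA7
s_4 = Round(s_3, k_3) = 0x96

0x96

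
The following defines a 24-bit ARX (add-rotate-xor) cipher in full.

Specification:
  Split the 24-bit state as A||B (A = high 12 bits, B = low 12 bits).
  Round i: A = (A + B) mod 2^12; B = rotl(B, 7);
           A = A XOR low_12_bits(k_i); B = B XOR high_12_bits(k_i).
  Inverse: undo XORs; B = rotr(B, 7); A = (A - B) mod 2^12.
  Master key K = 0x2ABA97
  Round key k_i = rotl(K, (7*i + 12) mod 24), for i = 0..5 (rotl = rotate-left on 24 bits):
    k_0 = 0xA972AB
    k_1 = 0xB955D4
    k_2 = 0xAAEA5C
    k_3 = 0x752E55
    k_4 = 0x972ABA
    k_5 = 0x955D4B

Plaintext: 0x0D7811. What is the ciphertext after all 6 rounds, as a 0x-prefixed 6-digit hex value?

s_0 = plaintext = 0x0D7811
s_1 = Round(s_0, k_0) = 0xA43257
s_2 = Round(s_1, k_1) = 0x94E007
s_3 = Round(s_2, k_2) = 0x30992E
s_4 = Round(s_3, k_3) = 0x26201B
s_5 = Round(s_4, k_4) = 0x8C74F2
s_6 = Round(s_5, k_5) = 0x0F2072

0x0F2072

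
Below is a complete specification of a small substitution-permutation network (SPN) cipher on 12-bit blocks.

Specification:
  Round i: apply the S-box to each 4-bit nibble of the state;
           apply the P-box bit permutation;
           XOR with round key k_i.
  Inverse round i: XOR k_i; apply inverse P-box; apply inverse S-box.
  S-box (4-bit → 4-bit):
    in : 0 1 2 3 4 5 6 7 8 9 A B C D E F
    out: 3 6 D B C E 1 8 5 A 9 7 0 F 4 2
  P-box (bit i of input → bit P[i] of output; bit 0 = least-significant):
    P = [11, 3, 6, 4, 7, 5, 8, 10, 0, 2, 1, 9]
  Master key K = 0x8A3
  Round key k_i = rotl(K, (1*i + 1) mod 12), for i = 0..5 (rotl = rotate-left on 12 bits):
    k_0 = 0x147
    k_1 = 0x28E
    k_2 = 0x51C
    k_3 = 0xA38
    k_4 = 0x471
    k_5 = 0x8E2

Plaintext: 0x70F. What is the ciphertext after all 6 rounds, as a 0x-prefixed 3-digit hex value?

0xC16

s_0 = plaintext = 0x70F
s_1 = Round(s_0, k_0) = 0x3EF
s_2 = Round(s_1, k_1) = 0x183
s_3 = Round(s_2, k_2) = 0xC82
s_4 = Round(s_3, k_3) = 0x3E8
s_5 = Round(s_4, k_4) = 0xF34
s_6 = Round(s_5, k_5) = 0xC16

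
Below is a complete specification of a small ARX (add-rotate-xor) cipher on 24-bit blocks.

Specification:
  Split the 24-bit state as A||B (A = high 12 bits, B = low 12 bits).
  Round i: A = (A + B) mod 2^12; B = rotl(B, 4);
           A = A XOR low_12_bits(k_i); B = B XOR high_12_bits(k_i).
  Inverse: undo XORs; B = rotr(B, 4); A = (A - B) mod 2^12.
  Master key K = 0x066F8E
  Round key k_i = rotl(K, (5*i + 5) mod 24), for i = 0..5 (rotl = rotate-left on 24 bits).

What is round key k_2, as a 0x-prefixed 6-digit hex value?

0xC70337

K = 0x066F8E
k_0 = rotl(K, (5*0+5) mod 24) = rotl(K, 5) = 0xCDF1C0
k_1 = rotl(K, (5*1+5) mod 24) = rotl(K, 10) = 0xBE3819
k_2 = rotl(K, (5*2+5) mod 24) = rotl(K, 15) = 0xC70337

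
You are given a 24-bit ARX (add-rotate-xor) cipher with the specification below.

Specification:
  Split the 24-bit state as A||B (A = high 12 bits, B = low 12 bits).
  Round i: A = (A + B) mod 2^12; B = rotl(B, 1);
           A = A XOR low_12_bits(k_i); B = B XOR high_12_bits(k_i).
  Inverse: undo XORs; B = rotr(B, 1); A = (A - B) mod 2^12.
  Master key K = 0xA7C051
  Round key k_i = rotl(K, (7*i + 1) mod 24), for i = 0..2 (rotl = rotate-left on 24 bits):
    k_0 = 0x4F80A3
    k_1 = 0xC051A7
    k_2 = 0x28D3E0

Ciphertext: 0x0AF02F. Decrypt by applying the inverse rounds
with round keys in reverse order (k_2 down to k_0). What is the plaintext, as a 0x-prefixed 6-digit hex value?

0x7E3129

s_0 = ciphertext = 0x0AF02F
s_1 = InvRound(s_0, k_2) = 0x1FE151
s_2 = InvRound(s_1, k_1) = 0x9AF6AA
s_3 = InvRound(s_2, k_0) = 0x7E3129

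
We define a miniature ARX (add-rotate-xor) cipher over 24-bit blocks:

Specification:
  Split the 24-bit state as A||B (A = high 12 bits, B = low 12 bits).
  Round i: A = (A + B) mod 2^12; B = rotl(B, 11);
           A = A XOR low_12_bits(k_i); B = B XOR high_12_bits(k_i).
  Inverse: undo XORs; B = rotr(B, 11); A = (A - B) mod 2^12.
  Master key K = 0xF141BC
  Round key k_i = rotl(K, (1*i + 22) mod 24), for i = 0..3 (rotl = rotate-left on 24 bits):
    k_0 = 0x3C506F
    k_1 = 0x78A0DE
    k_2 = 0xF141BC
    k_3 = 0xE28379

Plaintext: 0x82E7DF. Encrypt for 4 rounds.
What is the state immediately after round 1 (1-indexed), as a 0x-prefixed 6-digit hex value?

0x06282A

s_0 = plaintext = 0x82E7DF
s_1 = Round(s_0, k_0) = 0x06282A
s_2 = Round(s_1, k_1) = 0x85239F
s_3 = Round(s_2, k_2) = 0xA4D6DB
s_4 = Round(s_3, k_3) = 0x251545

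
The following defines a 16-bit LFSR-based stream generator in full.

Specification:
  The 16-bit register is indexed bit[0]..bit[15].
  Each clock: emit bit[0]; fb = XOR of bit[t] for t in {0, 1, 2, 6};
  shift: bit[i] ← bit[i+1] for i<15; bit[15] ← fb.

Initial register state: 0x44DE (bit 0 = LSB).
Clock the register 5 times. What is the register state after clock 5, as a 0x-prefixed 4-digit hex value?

0xAA26

reg_0 = 0x44DE
clock 1: out=0, reg = 0xA26F
clock 2: out=1, reg = 0x5137
clock 3: out=1, reg = 0xA89B
clock 4: out=1, reg = 0x544D
clock 5: out=1, reg = 0xAA26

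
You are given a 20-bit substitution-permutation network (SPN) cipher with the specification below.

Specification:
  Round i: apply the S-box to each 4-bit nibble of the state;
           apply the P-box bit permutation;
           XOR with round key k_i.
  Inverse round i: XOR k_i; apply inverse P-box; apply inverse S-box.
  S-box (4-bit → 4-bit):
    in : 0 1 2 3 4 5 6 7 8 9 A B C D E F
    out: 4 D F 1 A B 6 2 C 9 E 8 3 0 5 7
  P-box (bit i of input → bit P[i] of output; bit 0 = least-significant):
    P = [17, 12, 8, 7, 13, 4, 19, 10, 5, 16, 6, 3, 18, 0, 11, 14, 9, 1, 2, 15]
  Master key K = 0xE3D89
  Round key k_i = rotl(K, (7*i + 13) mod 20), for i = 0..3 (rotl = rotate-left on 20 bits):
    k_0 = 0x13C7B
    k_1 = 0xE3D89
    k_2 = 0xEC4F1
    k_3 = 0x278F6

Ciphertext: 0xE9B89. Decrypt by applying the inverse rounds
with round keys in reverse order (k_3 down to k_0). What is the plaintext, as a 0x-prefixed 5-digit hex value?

0x08AE3

s_0 = ciphertext = 0xE9B89
s_1 = InvRound(s_0, k_3) = 0x251F0
s_2 = InvRound(s_1, k_2) = 0xBCD86
s_3 = InvRound(s_2, k_1) = 0xA5437
s_4 = InvRound(s_3, k_0) = 0x08AE3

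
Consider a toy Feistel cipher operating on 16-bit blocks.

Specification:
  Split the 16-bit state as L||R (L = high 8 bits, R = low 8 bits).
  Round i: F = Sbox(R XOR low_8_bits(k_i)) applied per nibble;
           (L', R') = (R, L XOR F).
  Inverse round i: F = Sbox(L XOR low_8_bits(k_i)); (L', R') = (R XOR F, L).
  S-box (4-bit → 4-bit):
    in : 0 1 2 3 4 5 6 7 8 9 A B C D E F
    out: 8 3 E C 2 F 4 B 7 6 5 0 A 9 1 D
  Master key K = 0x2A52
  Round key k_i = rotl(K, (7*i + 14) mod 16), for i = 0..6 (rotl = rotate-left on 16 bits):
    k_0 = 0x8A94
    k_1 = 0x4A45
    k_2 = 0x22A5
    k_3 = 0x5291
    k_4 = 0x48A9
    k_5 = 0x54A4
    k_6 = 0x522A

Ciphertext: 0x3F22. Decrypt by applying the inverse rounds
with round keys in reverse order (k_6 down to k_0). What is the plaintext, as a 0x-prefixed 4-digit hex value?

0x6E08

s_0 = ciphertext = 0x3F22
s_1 = InvRound(s_0, k_6) = 0x1D3F
s_2 = InvRound(s_1, k_5) = 0x391D
s_3 = InvRound(s_2, k_4) = 0x7539
s_4 = InvRound(s_3, k_3) = 0x2B75
s_5 = InvRound(s_4, k_2) = 0x042B
s_6 = InvRound(s_5, k_1) = 0x0804
s_7 = InvRound(s_6, k_0) = 0x6E08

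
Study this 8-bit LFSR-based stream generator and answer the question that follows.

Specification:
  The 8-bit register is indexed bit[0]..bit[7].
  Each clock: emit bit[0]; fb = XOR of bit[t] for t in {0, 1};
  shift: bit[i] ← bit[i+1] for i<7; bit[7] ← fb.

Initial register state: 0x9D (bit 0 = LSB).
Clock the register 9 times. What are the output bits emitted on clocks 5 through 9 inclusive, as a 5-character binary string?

reg_0 = 0x9D
clock 1: out=1, reg = 0xCE
clock 2: out=0, reg = 0xE7
clock 3: out=1, reg = 0x73
clock 4: out=1, reg = 0x39
clock 5: out=1, reg = 0x9C
clock 6: out=0, reg = 0x4E
clock 7: out=0, reg = 0xA7
clock 8: out=1, reg = 0x53
clock 9: out=1, reg = 0x29

10011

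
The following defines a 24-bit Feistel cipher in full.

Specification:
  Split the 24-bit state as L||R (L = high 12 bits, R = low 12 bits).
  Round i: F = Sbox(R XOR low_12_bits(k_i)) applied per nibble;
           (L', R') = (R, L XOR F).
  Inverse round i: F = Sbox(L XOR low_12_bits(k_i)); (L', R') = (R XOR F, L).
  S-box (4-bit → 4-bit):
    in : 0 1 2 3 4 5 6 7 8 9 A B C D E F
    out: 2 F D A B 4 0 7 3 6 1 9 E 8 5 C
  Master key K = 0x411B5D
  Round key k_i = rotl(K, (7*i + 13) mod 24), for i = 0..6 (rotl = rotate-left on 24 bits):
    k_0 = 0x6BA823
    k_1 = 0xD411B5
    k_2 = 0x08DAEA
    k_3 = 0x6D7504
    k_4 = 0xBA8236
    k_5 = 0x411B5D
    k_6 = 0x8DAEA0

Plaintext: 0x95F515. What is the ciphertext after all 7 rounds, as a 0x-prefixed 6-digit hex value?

0x0F35D7

s_0 = plaintext = 0x95F515
s_1 = Round(s_0, k_0) = 0x5151FF
s_2 = Round(s_1, k_1) = 0x1FF7A4
s_3 = Round(s_2, k_2) = 0x7A494A
s_4 = Round(s_3, k_3) = 0x94A911
s_5 = Round(s_4, k_4) = 0x91109D
s_6 = Round(s_5, k_5) = 0x09D0F3
s_7 = Round(s_6, k_6) = 0x0F35D7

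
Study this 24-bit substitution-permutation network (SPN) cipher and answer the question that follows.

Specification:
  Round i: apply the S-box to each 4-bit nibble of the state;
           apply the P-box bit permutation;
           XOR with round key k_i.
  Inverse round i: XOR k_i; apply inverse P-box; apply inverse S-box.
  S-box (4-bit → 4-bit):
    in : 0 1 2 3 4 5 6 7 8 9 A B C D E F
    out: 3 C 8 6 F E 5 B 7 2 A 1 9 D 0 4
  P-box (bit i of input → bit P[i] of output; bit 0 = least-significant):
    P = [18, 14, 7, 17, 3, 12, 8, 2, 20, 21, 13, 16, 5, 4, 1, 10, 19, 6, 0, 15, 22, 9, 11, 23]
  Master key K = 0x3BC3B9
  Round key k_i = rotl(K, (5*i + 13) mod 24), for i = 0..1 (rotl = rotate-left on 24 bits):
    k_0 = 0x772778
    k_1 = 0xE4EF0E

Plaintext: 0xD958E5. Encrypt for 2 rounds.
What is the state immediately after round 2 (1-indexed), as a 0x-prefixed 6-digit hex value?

0xB63179

s_0 = plaintext = 0xD958E5
s_1 = Round(s_0, k_0) = 0x854BAA
s_2 = Round(s_1, k_1) = 0xB63179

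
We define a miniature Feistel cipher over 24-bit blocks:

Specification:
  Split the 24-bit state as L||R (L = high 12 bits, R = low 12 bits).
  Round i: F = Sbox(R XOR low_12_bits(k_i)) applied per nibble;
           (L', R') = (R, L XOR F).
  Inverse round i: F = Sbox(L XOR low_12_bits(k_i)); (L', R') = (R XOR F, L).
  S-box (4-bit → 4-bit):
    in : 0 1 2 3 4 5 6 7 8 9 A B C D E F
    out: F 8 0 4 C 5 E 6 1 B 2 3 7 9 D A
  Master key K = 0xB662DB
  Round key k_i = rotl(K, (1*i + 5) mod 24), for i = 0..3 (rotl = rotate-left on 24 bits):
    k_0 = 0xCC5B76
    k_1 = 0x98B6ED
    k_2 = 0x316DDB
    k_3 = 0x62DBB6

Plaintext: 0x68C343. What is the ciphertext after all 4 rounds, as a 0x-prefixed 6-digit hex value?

0x975B3B

s_0 = plaintext = 0x68C343
s_1 = Round(s_0, k_0) = 0x3437C9
s_2 = Round(s_1, k_1) = 0x7C9B4F
s_3 = Round(s_2, k_2) = 0xB4F975
s_4 = Round(s_3, k_3) = 0x975B3B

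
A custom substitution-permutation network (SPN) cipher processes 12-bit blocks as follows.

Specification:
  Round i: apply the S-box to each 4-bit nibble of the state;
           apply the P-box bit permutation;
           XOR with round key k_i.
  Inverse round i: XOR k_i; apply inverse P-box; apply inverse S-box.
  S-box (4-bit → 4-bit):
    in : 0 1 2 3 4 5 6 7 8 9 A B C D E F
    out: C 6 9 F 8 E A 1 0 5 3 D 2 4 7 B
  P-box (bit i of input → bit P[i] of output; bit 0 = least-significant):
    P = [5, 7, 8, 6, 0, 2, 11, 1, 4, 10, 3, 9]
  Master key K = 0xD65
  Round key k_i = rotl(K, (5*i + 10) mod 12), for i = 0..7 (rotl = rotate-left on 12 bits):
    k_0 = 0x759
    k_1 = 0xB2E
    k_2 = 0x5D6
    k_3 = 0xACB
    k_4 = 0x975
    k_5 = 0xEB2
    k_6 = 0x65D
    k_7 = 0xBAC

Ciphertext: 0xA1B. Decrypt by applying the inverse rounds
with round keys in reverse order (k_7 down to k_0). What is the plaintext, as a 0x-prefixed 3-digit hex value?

s_0 = ciphertext = 0xA1B
s_1 = InvRound(s_0, k_7) = 0x7FE
s_2 = InvRound(s_1, k_6) = 0x82E
s_3 = InvRound(s_2, k_5) = 0x3CC
s_4 = InvRound(s_3, k_4) = 0xB9A
s_5 = InvRound(s_4, k_3) = 0x770
s_6 = InvRound(s_5, k_2) = 0x46A
s_7 = InvRound(s_6, k_1) = 0x610
s_8 = InvRound(s_7, k_0) = 0xD70

0xD70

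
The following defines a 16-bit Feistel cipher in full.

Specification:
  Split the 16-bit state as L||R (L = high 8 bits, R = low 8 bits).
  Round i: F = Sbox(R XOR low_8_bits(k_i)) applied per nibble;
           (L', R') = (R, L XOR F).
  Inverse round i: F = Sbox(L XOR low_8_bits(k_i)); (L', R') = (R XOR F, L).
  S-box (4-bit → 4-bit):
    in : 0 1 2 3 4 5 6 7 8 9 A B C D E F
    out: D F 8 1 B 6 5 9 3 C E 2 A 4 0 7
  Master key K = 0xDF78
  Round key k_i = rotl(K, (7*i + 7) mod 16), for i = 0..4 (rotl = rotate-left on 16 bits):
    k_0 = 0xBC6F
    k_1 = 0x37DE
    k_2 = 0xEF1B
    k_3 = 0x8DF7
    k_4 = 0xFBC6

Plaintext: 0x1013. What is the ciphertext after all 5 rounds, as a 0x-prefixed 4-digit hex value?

s_0 = plaintext = 0x1013
s_1 = Round(s_0, k_0) = 0x138A
s_2 = Round(s_1, k_1) = 0x8A78
s_3 = Round(s_2, k_2) = 0x78DB
s_4 = Round(s_3, k_3) = 0xDBF2
s_5 = Round(s_4, k_4) = 0xF2C0

0xF2C0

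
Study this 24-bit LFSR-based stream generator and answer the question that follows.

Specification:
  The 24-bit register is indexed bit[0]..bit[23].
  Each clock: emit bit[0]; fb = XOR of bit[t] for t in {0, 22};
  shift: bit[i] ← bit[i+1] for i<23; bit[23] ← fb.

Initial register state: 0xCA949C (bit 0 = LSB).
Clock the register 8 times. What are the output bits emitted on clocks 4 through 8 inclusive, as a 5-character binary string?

reg_0 = 0xCA949C
clock 1: out=0, reg = 0xE54A4E
clock 2: out=0, reg = 0xF2A527
clock 3: out=1, reg = 0x795293
clock 4: out=1, reg = 0x3CA949
clock 5: out=1, reg = 0x9E54A4
clock 6: out=0, reg = 0x4F2A52
clock 7: out=0, reg = 0xA79529
clock 8: out=1, reg = 0xD3CA94

11001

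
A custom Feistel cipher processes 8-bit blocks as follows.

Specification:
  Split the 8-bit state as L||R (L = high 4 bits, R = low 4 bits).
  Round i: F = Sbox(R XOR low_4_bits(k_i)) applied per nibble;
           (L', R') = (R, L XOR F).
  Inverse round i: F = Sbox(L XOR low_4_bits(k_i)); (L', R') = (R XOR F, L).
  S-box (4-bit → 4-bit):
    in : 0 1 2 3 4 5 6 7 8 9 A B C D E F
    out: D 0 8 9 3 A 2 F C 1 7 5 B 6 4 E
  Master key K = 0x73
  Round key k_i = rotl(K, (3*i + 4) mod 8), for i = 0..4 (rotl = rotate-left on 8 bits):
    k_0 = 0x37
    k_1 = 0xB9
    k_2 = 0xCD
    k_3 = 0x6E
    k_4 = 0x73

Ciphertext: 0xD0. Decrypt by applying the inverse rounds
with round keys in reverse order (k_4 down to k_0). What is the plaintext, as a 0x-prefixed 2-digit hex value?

s_0 = ciphertext = 0xD0
s_1 = InvRound(s_0, k_4) = 0x4D
s_2 = InvRound(s_1, k_3) = 0xA4
s_3 = InvRound(s_2, k_2) = 0xBA
s_4 = InvRound(s_3, k_1) = 0x2B
s_5 = InvRound(s_4, k_0) = 0x12

0x12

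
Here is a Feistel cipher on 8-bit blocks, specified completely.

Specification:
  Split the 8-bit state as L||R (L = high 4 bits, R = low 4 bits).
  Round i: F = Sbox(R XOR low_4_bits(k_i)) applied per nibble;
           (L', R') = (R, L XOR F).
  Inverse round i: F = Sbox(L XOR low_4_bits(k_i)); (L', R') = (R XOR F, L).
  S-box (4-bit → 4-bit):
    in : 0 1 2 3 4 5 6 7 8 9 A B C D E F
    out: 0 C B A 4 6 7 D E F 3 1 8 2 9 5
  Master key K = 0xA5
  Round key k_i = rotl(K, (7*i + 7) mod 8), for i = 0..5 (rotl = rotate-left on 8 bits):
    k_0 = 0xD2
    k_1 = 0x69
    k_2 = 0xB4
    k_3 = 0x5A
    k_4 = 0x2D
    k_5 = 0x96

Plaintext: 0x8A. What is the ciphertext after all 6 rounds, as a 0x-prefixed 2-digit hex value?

0x71

s_0 = plaintext = 0x8A
s_1 = Round(s_0, k_0) = 0xA6
s_2 = Round(s_1, k_1) = 0x6F
s_3 = Round(s_2, k_2) = 0xF7
s_4 = Round(s_3, k_3) = 0x7D
s_5 = Round(s_4, k_4) = 0xD7
s_6 = Round(s_5, k_5) = 0x71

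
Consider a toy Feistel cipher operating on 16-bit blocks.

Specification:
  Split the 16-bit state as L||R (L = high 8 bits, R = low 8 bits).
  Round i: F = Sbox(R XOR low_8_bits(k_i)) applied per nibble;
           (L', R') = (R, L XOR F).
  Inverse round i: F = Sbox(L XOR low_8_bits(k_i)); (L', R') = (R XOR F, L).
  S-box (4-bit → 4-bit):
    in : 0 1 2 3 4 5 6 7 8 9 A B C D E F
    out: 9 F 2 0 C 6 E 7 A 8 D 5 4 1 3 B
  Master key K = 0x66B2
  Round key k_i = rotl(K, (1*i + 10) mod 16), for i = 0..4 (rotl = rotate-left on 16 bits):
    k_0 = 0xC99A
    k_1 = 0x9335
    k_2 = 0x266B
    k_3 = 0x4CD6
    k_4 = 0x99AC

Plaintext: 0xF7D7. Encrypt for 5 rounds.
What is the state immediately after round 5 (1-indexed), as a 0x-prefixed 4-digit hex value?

0x0BC5

s_0 = plaintext = 0xF7D7
s_1 = Round(s_0, k_0) = 0xD736
s_2 = Round(s_1, k_1) = 0x3647
s_3 = Round(s_2, k_2) = 0x4712
s_4 = Round(s_3, k_3) = 0x120B
s_5 = Round(s_4, k_4) = 0x0BC5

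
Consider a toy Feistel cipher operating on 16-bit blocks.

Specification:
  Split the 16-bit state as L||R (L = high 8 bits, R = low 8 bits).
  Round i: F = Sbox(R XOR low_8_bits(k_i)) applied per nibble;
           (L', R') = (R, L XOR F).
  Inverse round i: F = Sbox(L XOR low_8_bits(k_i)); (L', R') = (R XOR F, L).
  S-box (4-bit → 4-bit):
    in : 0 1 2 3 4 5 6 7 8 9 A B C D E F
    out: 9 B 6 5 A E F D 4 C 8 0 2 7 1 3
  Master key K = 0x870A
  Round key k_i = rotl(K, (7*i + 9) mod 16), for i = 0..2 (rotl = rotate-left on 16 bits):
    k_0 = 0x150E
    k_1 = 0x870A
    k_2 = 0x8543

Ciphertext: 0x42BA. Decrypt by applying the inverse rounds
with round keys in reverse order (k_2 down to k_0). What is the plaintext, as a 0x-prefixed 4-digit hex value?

s_0 = ciphertext = 0x42BA
s_1 = InvRound(s_0, k_2) = 0x2142
s_2 = InvRound(s_1, k_1) = 0x2221
s_3 = InvRound(s_2, k_0) = 0x4322

0x4322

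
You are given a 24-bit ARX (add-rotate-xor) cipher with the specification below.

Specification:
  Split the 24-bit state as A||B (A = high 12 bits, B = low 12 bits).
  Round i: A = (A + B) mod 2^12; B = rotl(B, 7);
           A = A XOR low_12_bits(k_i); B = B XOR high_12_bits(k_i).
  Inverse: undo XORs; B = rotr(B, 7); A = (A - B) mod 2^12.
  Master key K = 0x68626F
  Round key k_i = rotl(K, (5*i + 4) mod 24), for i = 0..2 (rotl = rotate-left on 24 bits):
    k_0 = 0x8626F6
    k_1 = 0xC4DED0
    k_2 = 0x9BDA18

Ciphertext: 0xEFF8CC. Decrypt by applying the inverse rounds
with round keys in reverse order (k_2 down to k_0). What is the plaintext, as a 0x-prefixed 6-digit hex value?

0xBFC0CB

s_0 = ciphertext = 0xEFF8CC
s_1 = InvRound(s_0, k_2) = 0x6C5E22
s_2 = InvRound(s_1, k_1) = 0xA31DE4
s_3 = InvRound(s_2, k_0) = 0xBFC0CB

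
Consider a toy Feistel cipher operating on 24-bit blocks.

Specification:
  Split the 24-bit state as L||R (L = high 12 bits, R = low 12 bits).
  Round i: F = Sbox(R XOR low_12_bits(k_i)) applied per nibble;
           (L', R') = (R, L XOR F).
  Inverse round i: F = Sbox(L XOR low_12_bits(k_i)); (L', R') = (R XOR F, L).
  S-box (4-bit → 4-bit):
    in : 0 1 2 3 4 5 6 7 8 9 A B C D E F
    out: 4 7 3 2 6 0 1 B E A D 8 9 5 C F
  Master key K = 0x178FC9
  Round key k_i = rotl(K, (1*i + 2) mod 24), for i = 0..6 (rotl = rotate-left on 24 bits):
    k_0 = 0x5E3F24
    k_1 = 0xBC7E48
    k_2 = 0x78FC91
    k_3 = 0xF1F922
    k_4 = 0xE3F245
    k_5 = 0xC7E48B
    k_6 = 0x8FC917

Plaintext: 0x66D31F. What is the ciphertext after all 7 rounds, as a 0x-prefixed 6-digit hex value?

s_0 = plaintext = 0x66D31F
s_1 = Round(s_0, k_0) = 0x31FF45
s_2 = Round(s_1, k_1) = 0xF4545A
s_3 = Round(s_2, k_2) = 0x45A1DD
s_4 = Round(s_3, k_3) = 0x1DDAA5
s_5 = Round(s_4, k_4) = 0xAA5F19
s_6 = Round(s_5, k_5) = 0xF19206
s_7 = Round(s_6, k_6) = 0x20676E

0x20676E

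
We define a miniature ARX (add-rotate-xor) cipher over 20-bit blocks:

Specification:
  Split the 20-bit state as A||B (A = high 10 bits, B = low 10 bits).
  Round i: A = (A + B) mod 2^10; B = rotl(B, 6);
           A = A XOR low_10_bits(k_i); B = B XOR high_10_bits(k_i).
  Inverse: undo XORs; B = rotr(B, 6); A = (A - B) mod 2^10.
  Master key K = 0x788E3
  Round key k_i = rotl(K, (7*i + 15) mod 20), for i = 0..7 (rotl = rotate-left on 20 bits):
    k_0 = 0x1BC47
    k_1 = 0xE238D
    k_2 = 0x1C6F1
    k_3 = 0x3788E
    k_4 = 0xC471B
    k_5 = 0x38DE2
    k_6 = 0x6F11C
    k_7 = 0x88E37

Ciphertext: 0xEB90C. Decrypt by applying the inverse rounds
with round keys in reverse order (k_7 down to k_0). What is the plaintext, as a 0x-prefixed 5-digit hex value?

0xD15A8

s_0 = ciphertext = 0xEB90C
s_1 = InvRound(s_0, k_7) = 0xA76FC
s_2 = InvRound(s_1, k_6) = 0xDD00D
s_3 = InvRound(s_2, k_5) = 0xECEE3
s_4 = InvRound(s_3, k_4) = 0x60727
s_5 = InvRound(s_4, k_3) = 0x5C39F
s_6 = InvRound(s_5, k_2) = 0x24AEF
s_7 = InvRound(s_6, k_1) = 0x2AA75
s_8 = InvRound(s_7, k_0) = 0xD15A8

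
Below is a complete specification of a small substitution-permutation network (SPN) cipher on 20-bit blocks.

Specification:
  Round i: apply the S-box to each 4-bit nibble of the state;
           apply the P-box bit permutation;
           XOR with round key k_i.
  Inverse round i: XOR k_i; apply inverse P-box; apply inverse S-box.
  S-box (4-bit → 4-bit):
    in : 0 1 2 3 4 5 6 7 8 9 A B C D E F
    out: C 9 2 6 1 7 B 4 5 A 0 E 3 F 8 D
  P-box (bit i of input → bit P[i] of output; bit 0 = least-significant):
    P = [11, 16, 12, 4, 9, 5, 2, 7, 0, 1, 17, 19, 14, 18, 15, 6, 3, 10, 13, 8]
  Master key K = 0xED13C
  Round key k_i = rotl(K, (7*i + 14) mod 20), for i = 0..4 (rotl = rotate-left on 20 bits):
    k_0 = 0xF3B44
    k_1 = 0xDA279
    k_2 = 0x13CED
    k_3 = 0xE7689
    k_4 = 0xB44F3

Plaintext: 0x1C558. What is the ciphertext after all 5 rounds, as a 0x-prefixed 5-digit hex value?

0xEDF01

s_0 = plaintext = 0x1C558
s_1 = Round(s_0, k_0) = 0x9606B
s_2 = Round(s_1, k_1) = 0x2F589
s_3 = Round(s_2, k_2) = 0x2FABA
s_4 = Round(s_3, k_3) = 0xEB26D
s_5 = Round(s_4, k_4) = 0xEDF01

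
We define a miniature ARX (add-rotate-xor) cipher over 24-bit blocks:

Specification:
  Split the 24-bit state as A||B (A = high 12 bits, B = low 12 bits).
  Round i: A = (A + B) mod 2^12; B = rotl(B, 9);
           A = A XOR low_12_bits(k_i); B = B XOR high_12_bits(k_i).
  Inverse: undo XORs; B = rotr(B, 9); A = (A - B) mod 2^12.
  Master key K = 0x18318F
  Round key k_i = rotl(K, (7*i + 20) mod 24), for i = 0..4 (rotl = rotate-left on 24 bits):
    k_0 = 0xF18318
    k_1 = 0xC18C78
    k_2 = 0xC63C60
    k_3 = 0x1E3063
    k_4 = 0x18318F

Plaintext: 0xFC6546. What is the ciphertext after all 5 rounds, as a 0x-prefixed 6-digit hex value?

s_0 = plaintext = 0xFC6546
s_1 = Round(s_0, k_0) = 0x6143B0
s_2 = Round(s_1, k_1) = 0x5BCC6E
s_3 = Round(s_2, k_2) = 0xE4A1EE
s_4 = Round(s_3, k_3) = 0x05BDDE
s_5 = Round(s_4, k_4) = 0xFB6C38

0xFB6C38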